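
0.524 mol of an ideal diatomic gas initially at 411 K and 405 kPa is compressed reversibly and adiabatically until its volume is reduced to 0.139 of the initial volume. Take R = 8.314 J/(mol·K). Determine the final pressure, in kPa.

6420 kPa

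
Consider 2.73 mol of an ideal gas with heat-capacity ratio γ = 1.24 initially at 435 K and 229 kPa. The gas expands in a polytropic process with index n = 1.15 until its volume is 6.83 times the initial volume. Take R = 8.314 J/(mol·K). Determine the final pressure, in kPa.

V₁ = nRT₁/P₁ = 2.73×8.314×435/229 = 43.1 L.
Polytropic n=1.15: T₂ = T₁(V₁/V₂)^(n−1) = 435×(0.146)^0.15 = 326 K; P₂ = P₁(V₁/V₂)^n = 25.1 kPa.

25.1 kPa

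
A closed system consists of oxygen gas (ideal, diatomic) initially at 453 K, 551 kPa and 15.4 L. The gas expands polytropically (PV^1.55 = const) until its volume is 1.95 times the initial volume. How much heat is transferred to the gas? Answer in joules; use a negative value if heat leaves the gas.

n = P₁V₁/(RT₁) = 551×15.4/(8.314×453) = 2.25 mol.
Polytropic n=1.55: T₂ = T₁(V₁/V₂)^(n−1) = 453×(0.513)^0.55 = 314 K; P₂ = P₁(V₁/V₂)^n = 196 kPa.
W = (P₁V₁−P₂V₂)/(n−1) = (551×15.4−196×30.0)/0.55 = 4740 J.
ΔU = nCvΔT = 2.25×20.8×(314−453) = -6520 J.
Q = ΔU + W = -1780 J.

-1780 J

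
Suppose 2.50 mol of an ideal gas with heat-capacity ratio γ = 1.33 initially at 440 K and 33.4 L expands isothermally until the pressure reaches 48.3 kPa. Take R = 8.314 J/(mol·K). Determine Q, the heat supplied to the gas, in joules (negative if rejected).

15900 J

P₁ = nRT₁/V₁ = 2.50×8.314×440/33.4 = 274 kPa.
Isothermal: T stays 440 K; PV = const ⇒ V₂ = 189 L, P₂ = 48.3 kPa.
ΔU = 0 (ideal gas, T constant).
W = nRT ln(V₂/V₁) = 2.50×8.314×440×ln(5.67) = 15900 J.
Q = ΔU + W = 15900 J.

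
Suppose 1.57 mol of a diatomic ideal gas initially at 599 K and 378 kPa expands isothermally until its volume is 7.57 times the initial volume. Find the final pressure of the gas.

V₁ = nRT₁/P₁ = 1.57×8.314×599/378 = 20.7 L.
Isothermal: T stays 599 K; PV = const ⇒ V₂ = 157 L, P₂ = 49.9 kPa.

49.9 kPa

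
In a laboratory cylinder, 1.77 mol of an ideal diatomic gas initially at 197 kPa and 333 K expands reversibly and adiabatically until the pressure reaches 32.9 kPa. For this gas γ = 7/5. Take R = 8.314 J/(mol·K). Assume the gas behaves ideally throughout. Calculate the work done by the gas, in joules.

4900 J

V₁ = nRT₁/P₁ = 1.77×8.314×333/197 = 24.9 L.
Adiabatic: T₂/T₁ = (P₂/P₁)^((γ−1)/γ) ⇒ T₂ = 333×(0.167)^0.286 = 200 K; V₂ = 89.3 L.
ΔU = nCvΔT = 1.77×20.8×(200−333) = -4900 J.
Q = 0 for an adiabatic process, so W = −ΔU = 4900 J.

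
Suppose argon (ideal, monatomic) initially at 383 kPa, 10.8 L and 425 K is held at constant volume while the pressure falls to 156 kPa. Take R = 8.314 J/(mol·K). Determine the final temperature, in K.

173 K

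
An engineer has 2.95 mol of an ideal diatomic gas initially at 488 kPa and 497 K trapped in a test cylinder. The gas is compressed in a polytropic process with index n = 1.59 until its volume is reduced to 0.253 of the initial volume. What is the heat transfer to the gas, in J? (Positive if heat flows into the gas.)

12300 J

V₁ = nRT₁/P₁ = 2.95×8.314×497/488 = 25.0 L.
Polytropic n=1.59: T₂ = T₁(V₁/V₂)^(n−1) = 497×(3.95)^0.59 = 1120 K; P₂ = P₁(V₁/V₂)^n = 4340 kPa.
W = (P₁V₁−P₂V₂)/(n−1) = (488×25.0−4340×6.32)/0.59 = -25800 J.
ΔU = nCvΔT = 2.95×20.8×(1120−497) = 38100 J.
Q = ΔU + W = 12300 J.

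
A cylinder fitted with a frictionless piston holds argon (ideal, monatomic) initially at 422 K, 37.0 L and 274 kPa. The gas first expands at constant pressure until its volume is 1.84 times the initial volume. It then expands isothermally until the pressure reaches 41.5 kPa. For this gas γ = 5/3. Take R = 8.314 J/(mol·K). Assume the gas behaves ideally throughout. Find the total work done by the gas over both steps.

n = P₁V₁/(RT₁) = 274×37.0/(8.314×422) = 2.89 mol.
Step 1 — Isobaric: P stays 274 kPa; V/T = const ⇒ T₂ = 776 K, V₂ = 68.1 L.
W = PΔV = 274×(68.1−37.0) kPa·L = 8520 J.
ΔU = nCvΔT = 2.89×12.5×(776−422) = 12800 J.
Q = ΔU + W = nCpΔT = 21300 J.
State after step 1: P = 274 kPa, V = 68.1 L, T = 776 K.
Step 2 — Isothermal: T stays 776 K; PV = const ⇒ V₂ = 449 L, P₂ = 41.5 kPa.
ΔU = 0 (ideal gas, T constant).
W = nRT ln(V₂/V₁) = 2.89×8.314×776×ln(6.60) = 35200 J.
Q = ΔU + W = 35200 J.
Net over both steps: W = 43700 J, Q = 56500 J, ΔU = 12800 J.

43700 J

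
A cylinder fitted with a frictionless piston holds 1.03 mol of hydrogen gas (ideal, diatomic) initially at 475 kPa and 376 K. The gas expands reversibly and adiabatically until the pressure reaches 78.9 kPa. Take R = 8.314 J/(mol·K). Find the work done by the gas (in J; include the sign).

3230 J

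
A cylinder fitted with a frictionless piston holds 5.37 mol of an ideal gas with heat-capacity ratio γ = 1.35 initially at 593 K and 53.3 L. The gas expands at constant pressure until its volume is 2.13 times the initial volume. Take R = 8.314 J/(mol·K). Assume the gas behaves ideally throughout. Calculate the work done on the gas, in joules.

P₁ = nRT₁/V₁ = 5.37×8.314×593/53.3 = 497 kPa.
Isobaric: P stays 497 kPa; V/T = const ⇒ T₂ = 1260 K, V₂ = 114 L.
W = PΔV = 497×(114−53.3) kPa·L = 29900 J.
Work done on the gas = −W_by = -29900 J.

-29900 J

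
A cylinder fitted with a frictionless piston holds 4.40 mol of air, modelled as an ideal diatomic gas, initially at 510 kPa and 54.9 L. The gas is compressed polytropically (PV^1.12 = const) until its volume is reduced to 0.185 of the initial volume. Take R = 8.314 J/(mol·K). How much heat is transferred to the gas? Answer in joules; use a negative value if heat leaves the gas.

T₁ = P₁V₁/(nR) = 510×54.9/(4.40×8.314) = 765 K.
Polytropic n=1.12: T₂ = T₁(V₁/V₂)^(n−1) = 765×(5.41)^0.12 = 937 K; P₂ = P₁(V₁/V₂)^n = 3380 kPa.
W = (P₁V₁−P₂V₂)/(n−1) = (510×54.9−3380×10.2)/0.12 = -52400 J.
ΔU = nCvΔT = 4.40×20.8×(937−765) = 15700 J.
Q = ΔU + W = -36700 J.

-36700 J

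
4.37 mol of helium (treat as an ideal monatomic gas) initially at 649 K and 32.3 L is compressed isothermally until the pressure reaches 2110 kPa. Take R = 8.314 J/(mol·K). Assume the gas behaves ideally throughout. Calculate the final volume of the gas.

P₁ = nRT₁/V₁ = 4.37×8.314×649/32.3 = 730 kPa.
Isothermal: T stays 649 K; PV = const ⇒ V₂ = 11.2 L, P₂ = 2110 kPa.

11.2 L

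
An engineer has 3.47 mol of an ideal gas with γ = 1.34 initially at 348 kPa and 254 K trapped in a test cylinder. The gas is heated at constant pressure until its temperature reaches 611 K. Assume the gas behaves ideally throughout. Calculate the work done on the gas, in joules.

-10300 J

V₁ = nRT₁/P₁ = 3.47×8.314×254/348 = 21.1 L.
Isobaric: P stays 348 kPa; V/T = const ⇒ T₂ = 611 K, V₂ = 50.7 L.
W = PΔV = 348×(50.7−21.1) kPa·L = 10300 J.
Work done on the gas = −W_by = -10300 J.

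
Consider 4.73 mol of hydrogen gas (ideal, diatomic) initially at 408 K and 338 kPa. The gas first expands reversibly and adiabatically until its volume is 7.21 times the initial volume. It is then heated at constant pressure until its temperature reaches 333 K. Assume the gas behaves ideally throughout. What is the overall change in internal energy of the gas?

-7370 J

V₁ = nRT₁/P₁ = 4.73×8.314×408/338 = 47.5 L.
Step 1 — Adiabatic: TV^(γ−1) = const ⇒ T₂ = 408×(0.139)^0.400 = 185 K; PV^γ = const ⇒ P₂ = 21.3 kPa.
ΔU = nCvΔT = 4.73×20.8×(185−408) = -21900 J.
Q = 0 for an adiabatic process, so W = −ΔU = 21900 J.
State after step 1: P = 21.3 kPa, V = 342 L, T = 185 K.
Step 2 — Isobaric: P stays 21.3 kPa; V/T = const ⇒ T₂ = 333 K, V₂ = 616 L.
W = PΔV = 21.3×(616−342) kPa·L = 5810 J.
ΔU = nCvΔT = 4.73×20.8×(333−185) = 14500 J.
Q = ΔU + W = nCpΔT = 20400 J.
Net over both steps: W = 27700 J, Q = 20400 J, ΔU = -7370 J.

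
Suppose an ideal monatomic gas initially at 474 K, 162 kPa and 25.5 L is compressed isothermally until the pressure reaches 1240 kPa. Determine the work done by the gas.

-8410 J

n = P₁V₁/(RT₁) = 162×25.5/(8.314×474) = 1.05 mol.
Isothermal: T stays 474 K; PV = const ⇒ V₂ = 3.33 L, P₂ = 1240 kPa.
W = nRT ln(V₂/V₁) = 1.05×8.314×474×ln(0.131) = -8410 J.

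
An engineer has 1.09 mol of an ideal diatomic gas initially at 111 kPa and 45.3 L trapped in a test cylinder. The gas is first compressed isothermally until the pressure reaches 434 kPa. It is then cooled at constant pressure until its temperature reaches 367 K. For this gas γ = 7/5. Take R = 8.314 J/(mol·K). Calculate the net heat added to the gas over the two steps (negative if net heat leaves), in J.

-12800 J

T₁ = P₁V₁/(nR) = 111×45.3/(1.09×8.314) = 555 K.
Step 1 — Isothermal: T stays 555 K; PV = const ⇒ V₂ = 11.6 L, P₂ = 434 kPa.
ΔU = 0 (ideal gas, T constant).
W = nRT ln(V₂/V₁) = 1.09×8.314×555×ln(0.256) = -6860 J.
Q = ΔU + W = -6860 J.
State after step 1: P = 434 kPa, V = 11.6 L, T = 555 K.
Step 2 — Isobaric: P stays 434 kPa; V/T = const ⇒ T₂ = 367 K, V₂ = 7.66 L.
W = PΔV = 434×(7.66−11.6) kPa·L = -1700 J.
ΔU = nCvΔT = 1.09×20.8×(367−555) = -4260 J.
Q = ΔU + W = nCpΔT = -5960 J.
Net over both steps: W = -8560 J, Q = -12800 J, ΔU = -4260 J.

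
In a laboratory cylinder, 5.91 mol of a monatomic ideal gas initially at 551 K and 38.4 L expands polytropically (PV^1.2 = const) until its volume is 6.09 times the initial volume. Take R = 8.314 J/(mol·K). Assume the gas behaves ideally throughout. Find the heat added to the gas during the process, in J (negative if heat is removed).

28700 J

P₁ = nRT₁/V₁ = 5.91×8.314×551/38.4 = 705 kPa.
Polytropic n=1.2: T₂ = T₁(V₁/V₂)^(n−1) = 551×(0.164)^0.20 = 384 K; P₂ = P₁(V₁/V₂)^n = 80.7 kPa.
W = (P₁V₁−P₂V₂)/(n−1) = (705×38.4−80.7×234)/0.20 = 41100 J.
ΔU = nCvΔT = 5.91×12.5×(384−551) = -12300 J.
Q = ΔU + W = 28700 J.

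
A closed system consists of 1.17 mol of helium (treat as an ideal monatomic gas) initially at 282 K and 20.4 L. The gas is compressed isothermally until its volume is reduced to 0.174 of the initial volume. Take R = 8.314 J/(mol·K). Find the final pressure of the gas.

773 kPa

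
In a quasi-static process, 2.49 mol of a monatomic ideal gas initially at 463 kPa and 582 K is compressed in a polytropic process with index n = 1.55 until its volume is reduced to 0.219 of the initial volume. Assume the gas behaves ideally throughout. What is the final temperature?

1340 K

V₁ = nRT₁/P₁ = 2.49×8.314×582/463 = 26.0 L.
Polytropic n=1.55: T₂ = T₁(V₁/V₂)^(n−1) = 582×(4.57)^0.55 = 1340 K; P₂ = P₁(V₁/V₂)^n = 4870 kPa.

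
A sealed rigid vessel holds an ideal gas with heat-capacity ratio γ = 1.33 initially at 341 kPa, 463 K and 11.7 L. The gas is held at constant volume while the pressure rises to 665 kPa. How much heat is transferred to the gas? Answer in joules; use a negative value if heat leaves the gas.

n = P₁V₁/(RT₁) = 341×11.7/(8.314×463) = 1.04 mol.
Isochoric: V stays 11.7 L; P/T = const ⇒ T₂ = 903 K, P₂ = 665 kPa.
W = 0 (no volume change).
ΔU = nCvΔT = 1.04×25.2×(903−463) = 11500 J.
Q = ΔU = 11500 J.

11500 J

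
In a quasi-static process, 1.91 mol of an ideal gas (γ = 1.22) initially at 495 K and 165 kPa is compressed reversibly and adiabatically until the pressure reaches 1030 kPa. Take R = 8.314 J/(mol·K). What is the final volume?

10.6 L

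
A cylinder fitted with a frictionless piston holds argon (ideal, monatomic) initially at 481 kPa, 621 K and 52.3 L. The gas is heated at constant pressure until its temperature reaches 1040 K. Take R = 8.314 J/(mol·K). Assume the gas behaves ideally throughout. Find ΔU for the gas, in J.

n = P₁V₁/(RT₁) = 481×52.3/(8.314×621) = 4.87 mol.
Isobaric: P stays 481 kPa; V/T = const ⇒ T₂ = 1040 K, V₂ = 87.6 L.
For an ideal gas ΔU = nCvΔT with Cv = (3/2)R = 12.5 J/(mol·K).
ΔU = 4.87×12.5×(1040−621) = 25500 J.

25500 J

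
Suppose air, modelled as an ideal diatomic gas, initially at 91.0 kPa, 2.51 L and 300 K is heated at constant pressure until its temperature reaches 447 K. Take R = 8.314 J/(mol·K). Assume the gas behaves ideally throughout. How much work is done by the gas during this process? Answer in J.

112 J

n = P₁V₁/(RT₁) = 91.0×2.51/(8.314×300) = 0.0916 mol.
Isobaric: P stays 91.0 kPa; V/T = const ⇒ T₂ = 447 K, V₂ = 3.74 L.
W = PΔV = 91.0×(3.74−2.51) kPa·L = 112 J.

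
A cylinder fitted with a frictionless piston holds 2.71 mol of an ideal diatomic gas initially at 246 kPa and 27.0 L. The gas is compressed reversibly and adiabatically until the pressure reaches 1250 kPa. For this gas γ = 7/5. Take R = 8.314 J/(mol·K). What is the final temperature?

T₁ = P₁V₁/(nR) = 246×27.0/(2.71×8.314) = 295 K.
Adiabatic: T₂/T₁ = (P₂/P₁)^((γ−1)/γ) ⇒ T₂ = 295×(5.08)^0.286 = 469 K; V₂ = 8.45 L.

469 K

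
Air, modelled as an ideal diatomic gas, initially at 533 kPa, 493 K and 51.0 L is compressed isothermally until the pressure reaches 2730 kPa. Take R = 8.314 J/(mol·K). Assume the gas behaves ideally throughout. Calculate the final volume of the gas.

9.96 L

Isothermal: T stays 493 K; PV = const ⇒ V₂ = 9.96 L, P₂ = 2730 kPa.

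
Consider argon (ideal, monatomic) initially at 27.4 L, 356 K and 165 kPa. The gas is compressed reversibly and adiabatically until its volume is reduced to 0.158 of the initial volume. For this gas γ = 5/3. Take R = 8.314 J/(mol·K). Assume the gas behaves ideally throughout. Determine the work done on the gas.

n = P₁V₁/(RT₁) = 165×27.4/(8.314×356) = 1.53 mol.
Adiabatic: TV^(γ−1) = const ⇒ T₂ = 356×(6.33)^0.667 = 1220 K; PV^γ = const ⇒ P₂ = 3570 kPa.
ΔU = nCvΔT = 1.53×12.5×(1220−356) = 16400 J.
Q = 0 for an adiabatic process, so W = −ΔU = -16400 J.
Work done on the gas = −W_by = 16400 J.

16400 J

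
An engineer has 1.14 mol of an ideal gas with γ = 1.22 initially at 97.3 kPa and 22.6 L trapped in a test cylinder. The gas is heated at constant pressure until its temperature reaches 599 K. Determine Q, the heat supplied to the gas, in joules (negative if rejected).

19300 J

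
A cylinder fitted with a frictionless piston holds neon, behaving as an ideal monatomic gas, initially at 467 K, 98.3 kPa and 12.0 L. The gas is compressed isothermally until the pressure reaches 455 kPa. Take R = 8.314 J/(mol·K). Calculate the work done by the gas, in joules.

n = P₁V₁/(RT₁) = 98.3×12.0/(8.314×467) = 0.304 mol.
Isothermal: T stays 467 K; PV = const ⇒ V₂ = 2.59 L, P₂ = 455 kPa.
W = nRT ln(V₂/V₁) = 0.304×8.314×467×ln(0.216) = -1810 J.

-1810 J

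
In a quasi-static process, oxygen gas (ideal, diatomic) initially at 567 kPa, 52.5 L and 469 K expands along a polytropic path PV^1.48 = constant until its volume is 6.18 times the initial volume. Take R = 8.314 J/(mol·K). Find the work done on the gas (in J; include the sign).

-36100 J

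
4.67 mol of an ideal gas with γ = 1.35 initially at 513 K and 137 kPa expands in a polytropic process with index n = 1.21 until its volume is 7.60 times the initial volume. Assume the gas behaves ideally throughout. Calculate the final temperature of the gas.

V₁ = nRT₁/P₁ = 4.67×8.314×513/137 = 145 L.
Polytropic n=1.21: T₂ = T₁(V₁/V₂)^(n−1) = 513×(0.132)^0.21 = 335 K; P₂ = P₁(V₁/V₂)^n = 11.8 kPa.

335 K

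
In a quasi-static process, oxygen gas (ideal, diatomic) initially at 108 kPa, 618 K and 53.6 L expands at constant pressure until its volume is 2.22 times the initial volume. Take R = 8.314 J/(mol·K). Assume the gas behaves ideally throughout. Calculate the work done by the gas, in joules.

7060 J

n = P₁V₁/(RT₁) = 108×53.6/(8.314×618) = 1.13 mol.
Isobaric: P stays 108 kPa; V/T = const ⇒ T₂ = 1370 K, V₂ = 119 L.
W = PΔV = 108×(119−53.6) kPa·L = 7060 J.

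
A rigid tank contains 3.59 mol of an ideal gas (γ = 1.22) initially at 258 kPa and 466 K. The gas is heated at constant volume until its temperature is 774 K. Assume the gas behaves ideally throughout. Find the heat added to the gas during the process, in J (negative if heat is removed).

41800 J

V₁ = nRT₁/P₁ = 3.59×8.314×466/258 = 53.9 L.
Isochoric: V stays 53.9 L; P/T = const ⇒ T₂ = 774 K, P₂ = 429 kPa.
W = 0 (no volume change).
ΔU = nCvΔT = 3.59×37.8×(774−466) = 41800 J.
Q = ΔU = 41800 J.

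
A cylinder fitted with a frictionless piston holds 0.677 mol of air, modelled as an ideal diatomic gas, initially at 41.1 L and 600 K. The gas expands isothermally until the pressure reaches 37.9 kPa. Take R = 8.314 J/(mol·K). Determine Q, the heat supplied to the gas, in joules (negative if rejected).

2610 J

P₁ = nRT₁/V₁ = 0.677×8.314×600/41.1 = 82.2 kPa.
Isothermal: T stays 600 K; PV = const ⇒ V₂ = 89.1 L, P₂ = 37.9 kPa.
ΔU = 0 (ideal gas, T constant).
W = nRT ln(V₂/V₁) = 0.677×8.314×600×ln(2.17) = 2610 J.
Q = ΔU + W = 2610 J.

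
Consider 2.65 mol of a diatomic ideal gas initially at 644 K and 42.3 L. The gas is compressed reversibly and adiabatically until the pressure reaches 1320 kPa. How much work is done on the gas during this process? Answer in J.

17000 J

P₁ = nRT₁/V₁ = 2.65×8.314×644/42.3 = 335 kPa.
Adiabatic: T₂/T₁ = (P₂/P₁)^((γ−1)/γ) ⇒ T₂ = 644×(3.94)^0.286 = 953 K; V₂ = 15.9 L.
ΔU = nCvΔT = 2.65×20.8×(953−644) = 17000 J.
Q = 0 for an adiabatic process, so W = −ΔU = -17000 J.
Work done on the gas = −W_by = 17000 J.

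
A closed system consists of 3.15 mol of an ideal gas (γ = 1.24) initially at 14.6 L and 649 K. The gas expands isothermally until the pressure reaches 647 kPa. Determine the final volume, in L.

P₁ = nRT₁/V₁ = 3.15×8.314×649/14.6 = 1160 kPa.
Isothermal: T stays 649 K; PV = const ⇒ V₂ = 26.3 L, P₂ = 647 kPa.

26.3 L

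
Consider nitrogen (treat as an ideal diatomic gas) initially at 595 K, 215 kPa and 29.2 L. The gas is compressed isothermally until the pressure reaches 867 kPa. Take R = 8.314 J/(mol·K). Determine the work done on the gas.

n = P₁V₁/(RT₁) = 215×29.2/(8.314×595) = 1.27 mol.
Isothermal: T stays 595 K; PV = const ⇒ V₂ = 7.24 L, P₂ = 867 kPa.
W = nRT ln(V₂/V₁) = 1.27×8.314×595×ln(0.248) = -8750 J.
Work done on the gas = −W_by = 8750 J.

8750 J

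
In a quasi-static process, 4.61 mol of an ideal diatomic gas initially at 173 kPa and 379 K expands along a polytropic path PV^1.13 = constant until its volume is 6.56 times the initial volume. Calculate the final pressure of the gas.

V₁ = nRT₁/P₁ = 4.61×8.314×379/173 = 84.0 L.
Polytropic n=1.13: T₂ = T₁(V₁/V₂)^(n−1) = 379×(0.152)^0.13 = 297 K; P₂ = P₁(V₁/V₂)^n = 20.7 kPa.

20.7 kPa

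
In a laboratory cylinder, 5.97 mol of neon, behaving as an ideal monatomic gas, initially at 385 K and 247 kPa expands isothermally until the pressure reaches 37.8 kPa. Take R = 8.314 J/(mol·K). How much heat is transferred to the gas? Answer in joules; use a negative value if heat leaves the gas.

V₁ = nRT₁/P₁ = 5.97×8.314×385/247 = 77.4 L.
Isothermal: T stays 385 K; PV = const ⇒ V₂ = 506 L, P₂ = 37.8 kPa.
ΔU = 0 (ideal gas, T constant).
W = nRT ln(V₂/V₁) = 5.97×8.314×385×ln(6.53) = 35900 J.
Q = ΔU + W = 35900 J.

35900 J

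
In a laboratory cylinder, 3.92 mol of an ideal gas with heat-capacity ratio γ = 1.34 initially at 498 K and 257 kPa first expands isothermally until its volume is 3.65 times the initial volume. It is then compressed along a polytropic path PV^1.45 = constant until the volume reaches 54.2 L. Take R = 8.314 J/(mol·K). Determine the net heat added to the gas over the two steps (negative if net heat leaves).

V₁ = nRT₁/P₁ = 3.92×8.314×498/257 = 63.2 L.
Step 1 — Isothermal: T stays 498 K; PV = const ⇒ V₂ = 231 L, P₂ = 70.4 kPa.
ΔU = 0 (ideal gas, T constant).
W = nRT ln(V₂/V₁) = 3.92×8.314×498×ln(3.65) = 21000 J.
Q = ΔU + W = 21000 J.
State after step 1: P = 70.4 kPa, V = 231 L, T = 498 K.
Step 2 — Polytropic n=1.45: T₂ = T₁(V₁/V₂)^(n−1) = 498×(4.25)^0.45 = 955 K; P₂ = P₁(V₁/V₂)^n = 574 kPa.
W = (P₁V₁−P₂V₂)/(n−1) = (70.4×231−574×54.2)/0.45 = -33100 J.
ΔU = nCvΔT = 3.92×24.5×(955−498) = 43800 J.
Q = ΔU + W = 10700 J.
Net over both steps: W = -12100 J, Q = 31700 J, ΔU = 43800 J.

31700 J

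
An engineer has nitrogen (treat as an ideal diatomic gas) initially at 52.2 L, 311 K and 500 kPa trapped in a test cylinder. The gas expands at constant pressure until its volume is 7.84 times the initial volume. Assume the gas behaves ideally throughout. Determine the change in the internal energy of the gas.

446000 J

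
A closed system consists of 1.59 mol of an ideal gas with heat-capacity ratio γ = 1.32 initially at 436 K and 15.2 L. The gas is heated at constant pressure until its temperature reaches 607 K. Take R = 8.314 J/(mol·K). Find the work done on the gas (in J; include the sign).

-2260 J

P₁ = nRT₁/V₁ = 1.59×8.314×436/15.2 = 379 kPa.
Isobaric: P stays 379 kPa; V/T = const ⇒ T₂ = 607 K, V₂ = 21.2 L.
W = PΔV = 379×(21.2−15.2) kPa·L = 2260 J.
Work done on the gas = −W_by = -2260 J.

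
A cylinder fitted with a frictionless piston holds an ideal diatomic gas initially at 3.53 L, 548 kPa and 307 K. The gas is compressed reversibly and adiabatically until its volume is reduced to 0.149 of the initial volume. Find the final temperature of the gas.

657 K

Adiabatic: TV^(γ−1) = const ⇒ T₂ = 307×(6.71)^0.400 = 657 K; PV^γ = const ⇒ P₂ = 7880 kPa.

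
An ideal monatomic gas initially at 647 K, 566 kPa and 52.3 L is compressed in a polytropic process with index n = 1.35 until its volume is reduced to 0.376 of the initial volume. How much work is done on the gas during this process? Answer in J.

34500 J

n = P₁V₁/(RT₁) = 566×52.3/(8.314×647) = 5.50 mol.
Polytropic n=1.35: T₂ = T₁(V₁/V₂)^(n−1) = 647×(2.66)^0.35 = 911 K; P₂ = P₁(V₁/V₂)^n = 2120 kPa.
W = (P₁V₁−P₂V₂)/(n−1) = (566×52.3−2120×19.7)/0.35 = -34500 J.
Work done on the gas = −W_by = 34500 J.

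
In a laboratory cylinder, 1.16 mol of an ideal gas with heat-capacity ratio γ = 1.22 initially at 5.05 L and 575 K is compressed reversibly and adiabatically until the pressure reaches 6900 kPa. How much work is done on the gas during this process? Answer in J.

9910 J

P₁ = nRT₁/V₁ = 1.16×8.314×575/5.05 = 1100 kPa.
Adiabatic: T₂/T₁ = (P₂/P₁)^((γ−1)/γ) ⇒ T₂ = 575×(6.28)^0.180 = 801 K; V₂ = 1.12 L.
ΔU = nCvΔT = 1.16×37.8×(801−575) = 9910 J.
Q = 0 for an adiabatic process, so W = −ΔU = -9910 J.
Work done on the gas = −W_by = 9910 J.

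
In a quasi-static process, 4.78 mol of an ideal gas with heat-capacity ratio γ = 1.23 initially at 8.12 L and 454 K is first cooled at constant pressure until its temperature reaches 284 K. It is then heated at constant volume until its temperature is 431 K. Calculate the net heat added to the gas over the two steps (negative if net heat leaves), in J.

-10700 J

P₁ = nRT₁/V₁ = 4.78×8.314×454/8.12 = 2220 kPa.
Step 1 — Isobaric: P stays 2220 kPa; V/T = const ⇒ T₂ = 284 K, V₂ = 5.08 L.
W = PΔV = 2220×(5.08−8.12) kPa·L = -6760 J.
ΔU = nCvΔT = 4.78×36.1×(284−454) = -29400 J.
Q = ΔU + W = nCpΔT = -36100 J.
State after step 1: P = 2220 kPa, V = 5.08 L, T = 284 K.
Step 2 — Isochoric: V stays 5.08 L; P/T = const ⇒ T₂ = 431 K, P₂ = 3370 kPa.
W = 0 (no volume change).
ΔU = nCvΔT = 4.78×36.1×(431−284) = 25400 J.
Q = ΔU = 25400 J.
Net over both steps: W = -6760 J, Q = -10700 J, ΔU = -3970 J.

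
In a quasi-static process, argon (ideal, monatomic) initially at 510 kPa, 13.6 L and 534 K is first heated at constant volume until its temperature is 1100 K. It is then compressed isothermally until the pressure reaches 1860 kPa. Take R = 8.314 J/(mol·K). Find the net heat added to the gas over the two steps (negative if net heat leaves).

n = P₁V₁/(RT₁) = 510×13.6/(8.314×534) = 1.56 mol.
Step 1 — Isochoric: V stays 13.6 L; P/T = const ⇒ T₂ = 1100 K, P₂ = 1050 kPa.
W = 0 (no volume change).
ΔU = nCvΔT = 1.56×12.5×(1100−534) = 11000 J.
Q = ΔU = 11000 J.
State after step 1: P = 1050 kPa, V = 13.6 L, T = 1100 K.
Step 2 — Isothermal: T stays 1100 K; PV = const ⇒ V₂ = 7.68 L, P₂ = 1860 kPa.
ΔU = 0 (ideal gas, T constant).
W = nRT ln(V₂/V₁) = 1.56×8.314×1100×ln(0.565) = -8160 J.
Q = ΔU + W = -8160 J.
Net over both steps: W = -8160 J, Q = 2870 J, ΔU = 11000 J.

2870 J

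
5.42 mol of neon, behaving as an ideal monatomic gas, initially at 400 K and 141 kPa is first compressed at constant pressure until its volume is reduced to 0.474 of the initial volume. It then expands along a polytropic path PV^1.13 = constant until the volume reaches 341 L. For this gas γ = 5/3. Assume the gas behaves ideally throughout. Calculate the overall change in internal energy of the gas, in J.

-16800 J

V₁ = nRT₁/P₁ = 5.42×8.314×400/141 = 128 L.
Step 1 — Isobaric: P stays 141 kPa; V/T = const ⇒ T₂ = 190 K, V₂ = 60.6 L.
W = PΔV = 141×(60.6−128) kPa·L = -9480 J.
ΔU = nCvΔT = 5.42×12.5×(190−400) = -14200 J.
Q = ΔU + W = nCpΔT = -23700 J.
State after step 1: P = 141 kPa, V = 60.6 L, T = 190 K.
Step 2 — Polytropic n=1.13: T₂ = T₁(V₁/V₂)^(n−1) = 190×(0.178)^0.13 = 151 K; P₂ = P₁(V₁/V₂)^n = 20.0 kPa.
W = (P₁V₁−P₂V₂)/(n−1) = (141×60.6−20.0×341)/0.13 = 13200 J.
ΔU = nCvΔT = 5.42×12.5×(151−190) = -2580 J.
Q = ΔU + W = 10600 J.
Net over both steps: W = 3740 J, Q = -13100 J, ΔU = -16800 J.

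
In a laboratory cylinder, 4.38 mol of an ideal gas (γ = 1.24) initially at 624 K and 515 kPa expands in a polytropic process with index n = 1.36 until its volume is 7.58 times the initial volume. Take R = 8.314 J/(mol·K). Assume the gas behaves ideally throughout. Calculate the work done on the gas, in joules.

-32700 J

V₁ = nRT₁/P₁ = 4.38×8.314×624/515 = 44.1 L.
Polytropic n=1.36: T₂ = T₁(V₁/V₂)^(n−1) = 624×(0.132)^0.36 = 301 K; P₂ = P₁(V₁/V₂)^n = 32.8 kPa.
W = (P₁V₁−P₂V₂)/(n−1) = (515×44.1−32.8×334)/0.36 = 32700 J.
Work done on the gas = −W_by = -32700 J.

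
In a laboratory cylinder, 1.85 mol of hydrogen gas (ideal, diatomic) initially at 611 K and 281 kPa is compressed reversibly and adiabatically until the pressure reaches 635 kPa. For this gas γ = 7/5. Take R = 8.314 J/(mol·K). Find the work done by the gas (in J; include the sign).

V₁ = nRT₁/P₁ = 1.85×8.314×611/281 = 33.4 L.
Adiabatic: T₂/T₁ = (P₂/P₁)^((γ−1)/γ) ⇒ T₂ = 611×(2.26)^0.286 = 771 K; V₂ = 18.7 L.
ΔU = nCvΔT = 1.85×20.8×(771−611) = 6160 J.
Q = 0 for an adiabatic process, so W = −ΔU = -6160 J.

-6160 J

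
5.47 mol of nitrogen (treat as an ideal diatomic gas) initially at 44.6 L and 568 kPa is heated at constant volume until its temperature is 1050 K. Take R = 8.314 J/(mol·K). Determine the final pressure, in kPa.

1070 kPa

T₁ = P₁V₁/(nR) = 568×44.6/(5.47×8.314) = 557 K.
Isochoric: V stays 44.6 L; P/T = const ⇒ T₂ = 1050 K, P₂ = 1070 kPa.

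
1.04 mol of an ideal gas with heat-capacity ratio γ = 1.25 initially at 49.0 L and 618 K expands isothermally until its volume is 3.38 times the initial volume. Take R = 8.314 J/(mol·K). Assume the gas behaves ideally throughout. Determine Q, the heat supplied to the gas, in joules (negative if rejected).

P₁ = nRT₁/V₁ = 1.04×8.314×618/49.0 = 109 kPa.
Isothermal: T stays 618 K; PV = const ⇒ V₂ = 166 L, P₂ = 32.3 kPa.
ΔU = 0 (ideal gas, T constant).
W = nRT ln(V₂/V₁) = 1.04×8.314×618×ln(3.38) = 6510 J.
Q = ΔU + W = 6510 J.

6510 J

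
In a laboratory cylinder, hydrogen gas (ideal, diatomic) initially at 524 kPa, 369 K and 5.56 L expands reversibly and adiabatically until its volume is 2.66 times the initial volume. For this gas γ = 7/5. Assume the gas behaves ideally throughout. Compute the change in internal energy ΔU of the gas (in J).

n = P₁V₁/(RT₁) = 524×5.56/(8.314×369) = 0.950 mol.
Adiabatic: TV^(γ−1) = const ⇒ T₂ = 369×(0.376)^0.400 = 250 K; PV^γ = const ⇒ P₂ = 133 kPa.
For an ideal gas ΔU = nCvΔT with Cv = (5/2)R = 20.8 J/(mol·K).
ΔU = 0.950×20.8×(250−369) = -2360 J.

-2360 J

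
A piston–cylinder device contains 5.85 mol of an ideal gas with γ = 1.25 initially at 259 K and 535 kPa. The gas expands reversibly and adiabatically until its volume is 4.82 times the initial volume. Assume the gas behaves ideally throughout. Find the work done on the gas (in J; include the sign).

-16400 J

V₁ = nRT₁/P₁ = 5.85×8.314×259/535 = 23.5 L.
Adiabatic: TV^(γ−1) = const ⇒ T₂ = 259×(0.207)^0.250 = 175 K; PV^γ = const ⇒ P₂ = 74.9 kPa.
ΔU = nCvΔT = 5.85×33.3×(175−259) = -16400 J.
Q = 0 for an adiabatic process, so W = −ΔU = 16400 J.
Work done on the gas = −W_by = -16400 J.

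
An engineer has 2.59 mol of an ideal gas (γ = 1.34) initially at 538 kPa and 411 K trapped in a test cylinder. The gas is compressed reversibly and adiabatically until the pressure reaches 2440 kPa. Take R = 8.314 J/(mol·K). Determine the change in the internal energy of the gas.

12200 J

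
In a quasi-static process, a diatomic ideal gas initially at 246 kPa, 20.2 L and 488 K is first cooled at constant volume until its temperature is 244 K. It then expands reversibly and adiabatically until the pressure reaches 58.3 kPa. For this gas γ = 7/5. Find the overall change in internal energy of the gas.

-7400 J

n = P₁V₁/(RT₁) = 246×20.2/(8.314×488) = 1.22 mol.
Step 1 — Isochoric: V stays 20.2 L; P/T = const ⇒ T₂ = 244 K, P₂ = 123 kPa.
W = 0 (no volume change).
ΔU = nCvΔT = 1.22×20.8×(244−488) = -6210 J.
Q = ΔU = -6210 J.
State after step 1: P = 123 kPa, V = 20.2 L, T = 244 K.
Step 2 — Adiabatic: T₂/T₁ = (P₂/P₁)^((γ−1)/γ) ⇒ T₂ = 244×(0.474)^0.286 = 197 K; V₂ = 34.4 L.
ΔU = nCvΔT = 1.22×20.8×(197−244) = -1190 J.
Q = 0 for an adiabatic process, so W = −ΔU = 1190 J.
Net over both steps: W = 1190 J, Q = -6210 J, ΔU = -7400 J.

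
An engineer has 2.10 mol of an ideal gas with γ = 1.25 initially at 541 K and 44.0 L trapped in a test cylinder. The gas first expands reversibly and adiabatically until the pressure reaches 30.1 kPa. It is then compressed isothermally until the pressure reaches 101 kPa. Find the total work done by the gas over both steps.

4560 J

P₁ = nRT₁/V₁ = 2.10×8.314×541/44.0 = 215 kPa.
Step 1 — Adiabatic: T₂/T₁ = (P₂/P₁)^((γ−1)/γ) ⇒ T₂ = 541×(0.140)^0.200 = 365 K; V₂ = 212 L.
ΔU = nCvΔT = 2.10×33.3×(365−541) = -12300 J.
Q = 0 for an adiabatic process, so W = −ΔU = 12300 J.
State after step 1: P = 30.1 kPa, V = 212 L, T = 365 K.
Step 2 — Isothermal: T stays 365 K; PV = const ⇒ V₂ = 63.1 L, P₂ = 101 kPa.
ΔU = 0 (ideal gas, T constant).
W = nRT ln(V₂/V₁) = 2.10×8.314×365×ln(0.298) = -7720 J.
Q = ΔU + W = -7720 J.
Net over both steps: W = 4560 J, Q = -7720 J, ΔU = -12300 J.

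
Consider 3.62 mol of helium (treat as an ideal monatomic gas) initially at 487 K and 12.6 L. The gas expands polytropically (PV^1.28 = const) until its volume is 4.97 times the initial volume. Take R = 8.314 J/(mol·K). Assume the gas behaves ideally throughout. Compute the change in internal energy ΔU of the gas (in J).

-7950 J

P₁ = nRT₁/V₁ = 3.62×8.314×487/12.6 = 1160 kPa.
Polytropic n=1.28: T₂ = T₁(V₁/V₂)^(n−1) = 487×(0.201)^0.28 = 311 K; P₂ = P₁(V₁/V₂)^n = 149 kPa.
For an ideal gas ΔU = nCvΔT with Cv = (3/2)R = 12.5 J/(mol·K).
ΔU = 3.62×12.5×(311−487) = -7950 J.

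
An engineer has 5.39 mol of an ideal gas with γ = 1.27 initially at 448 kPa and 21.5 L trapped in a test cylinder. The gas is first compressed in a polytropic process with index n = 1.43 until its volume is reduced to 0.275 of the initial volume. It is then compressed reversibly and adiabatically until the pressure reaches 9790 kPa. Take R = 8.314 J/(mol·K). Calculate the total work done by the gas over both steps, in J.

-35300 J

T₁ = P₁V₁/(nR) = 448×21.5/(5.39×8.314) = 215 K.
Step 1 — Polytropic n=1.43: T₂ = T₁(V₁/V₂)^(n−1) = 215×(3.64)^0.43 = 374 K; P₂ = P₁(V₁/V₂)^n = 2840 kPa.
W = (P₁V₁−P₂V₂)/(n−1) = (448×21.5−2840×5.91)/0.43 = -16600 J.
ΔU = nCvΔT = 5.39×30.8×(374−215) = 26500 J.
Q = ΔU + W = 9850 J.
State after step 1: P = 2840 kPa, V = 5.91 L, T = 374 K.
Step 2 — Adiabatic: T₂/T₁ = (P₂/P₁)^((γ−1)/γ) ⇒ T₂ = 374×(3.45)^0.213 = 487 K; V₂ = 2.23 L.
ΔU = nCvΔT = 5.39×30.8×(487−374) = 18700 J.
Q = 0 for an adiabatic process, so W = −ΔU = -18700 J.
Net over both steps: W = -35300 J, Q = 9850 J, ΔU = 45200 J.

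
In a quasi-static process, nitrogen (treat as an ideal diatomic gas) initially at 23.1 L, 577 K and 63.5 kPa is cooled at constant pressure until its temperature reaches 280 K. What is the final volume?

Isobaric: P stays 63.5 kPa; V/T = const ⇒ T₂ = 280 K, V₂ = 11.2 L.

11.2 L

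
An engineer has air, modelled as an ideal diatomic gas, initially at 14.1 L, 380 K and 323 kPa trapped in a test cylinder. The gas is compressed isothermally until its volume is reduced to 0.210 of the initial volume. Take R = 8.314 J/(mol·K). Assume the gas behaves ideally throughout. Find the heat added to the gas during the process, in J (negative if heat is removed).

n = P₁V₁/(RT₁) = 323×14.1/(8.314×380) = 1.44 mol.
Isothermal: T stays 380 K; PV = const ⇒ V₂ = 2.96 L, P₂ = 1540 kPa.
ΔU = 0 (ideal gas, T constant).
W = nRT ln(V₂/V₁) = 1.44×8.314×380×ln(0.210) = -7110 J.
Q = ΔU + W = -7110 J.

-7110 J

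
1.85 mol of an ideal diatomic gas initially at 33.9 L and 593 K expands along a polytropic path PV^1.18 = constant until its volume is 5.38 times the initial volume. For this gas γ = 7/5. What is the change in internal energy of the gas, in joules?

P₁ = nRT₁/V₁ = 1.85×8.314×593/33.9 = 269 kPa.
Polytropic n=1.18: T₂ = T₁(V₁/V₂)^(n−1) = 593×(0.186)^0.18 = 438 K; P₂ = P₁(V₁/V₂)^n = 36.9 kPa.
For an ideal gas ΔU = nCvΔT with Cv = (5/2)R = 20.8 J/(mol·K).
ΔU = 1.85×20.8×(438−593) = -5960 J.

-5960 J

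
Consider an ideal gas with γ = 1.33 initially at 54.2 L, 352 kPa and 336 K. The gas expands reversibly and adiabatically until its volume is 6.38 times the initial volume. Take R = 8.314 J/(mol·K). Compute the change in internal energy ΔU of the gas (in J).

n = P₁V₁/(RT₁) = 352×54.2/(8.314×336) = 6.83 mol.
Adiabatic: TV^(γ−1) = const ⇒ T₂ = 336×(0.157)^0.330 = 182 K; PV^γ = const ⇒ P₂ = 29.9 kPa.
For an ideal gas ΔU = nCvΔT with Cv = R/(γ−1) = 25.2 J/(mol·K).
ΔU = 6.83×25.2×(182−336) = -26400 J.

-26400 J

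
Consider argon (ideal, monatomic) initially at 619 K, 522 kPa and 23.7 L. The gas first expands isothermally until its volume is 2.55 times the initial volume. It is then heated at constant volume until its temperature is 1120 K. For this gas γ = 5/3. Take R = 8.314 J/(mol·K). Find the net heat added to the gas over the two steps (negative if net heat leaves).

n = P₁V₁/(RT₁) = 522×23.7/(8.314×619) = 2.40 mol.
Step 1 — Isothermal: T stays 619 K; PV = const ⇒ V₂ = 60.4 L, P₂ = 205 kPa.
ΔU = 0 (ideal gas, T constant).
W = nRT ln(V₂/V₁) = 2.40×8.314×619×ln(2.55) = 11600 J.
Q = ΔU + W = 11600 J.
State after step 1: P = 205 kPa, V = 60.4 L, T = 619 K.
Step 2 — Isochoric: V stays 60.4 L; P/T = const ⇒ T₂ = 1120 K, P₂ = 370 kPa.
W = 0 (no volume change).
ΔU = nCvΔT = 2.40×12.5×(1120−619) = 15000 J.
Q = ΔU = 15000 J.
Net over both steps: W = 11600 J, Q = 26600 J, ΔU = 15000 J.

26600 J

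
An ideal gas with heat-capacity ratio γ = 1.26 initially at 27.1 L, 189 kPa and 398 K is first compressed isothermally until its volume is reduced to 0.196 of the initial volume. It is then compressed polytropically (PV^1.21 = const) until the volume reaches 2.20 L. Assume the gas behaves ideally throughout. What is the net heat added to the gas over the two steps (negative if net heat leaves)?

-9300 J

n = P₁V₁/(RT₁) = 189×27.1/(8.314×398) = 1.55 mol.
Step 1 — Isothermal: T stays 398 K; PV = const ⇒ V₂ = 5.31 L, P₂ = 964 kPa.
ΔU = 0 (ideal gas, T constant).
W = nRT ln(V₂/V₁) = 1.55×8.314×398×ln(0.196) = -8350 J.
Q = ΔU + W = -8350 J.
State after step 1: P = 964 kPa, V = 5.31 L, T = 398 K.
Step 2 — Polytropic n=1.21: T₂ = T₁(V₁/V₂)^(n−1) = 398×(2.41)^0.21 = 479 K; P₂ = P₁(V₁/V₂)^n = 2800 kPa.
W = (P₁V₁−P₂V₂)/(n−1) = (964×5.31−2800×2.20)/0.21 = -4960 J.
ΔU = nCvΔT = 1.55×32.0×(479−398) = 4010 J.
Q = ΔU + W = -954 J.
Net over both steps: W = -13300 J, Q = -9300 J, ΔU = 4010 J.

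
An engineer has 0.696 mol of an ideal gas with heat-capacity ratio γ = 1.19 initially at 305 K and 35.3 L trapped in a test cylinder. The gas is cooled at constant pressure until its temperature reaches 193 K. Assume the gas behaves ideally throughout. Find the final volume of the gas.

P₁ = nRT₁/V₁ = 0.696×8.314×305/35.3 = 50.0 kPa.
Isobaric: P stays 50.0 kPa; V/T = const ⇒ T₂ = 193 K, V₂ = 22.3 L.

22.3 L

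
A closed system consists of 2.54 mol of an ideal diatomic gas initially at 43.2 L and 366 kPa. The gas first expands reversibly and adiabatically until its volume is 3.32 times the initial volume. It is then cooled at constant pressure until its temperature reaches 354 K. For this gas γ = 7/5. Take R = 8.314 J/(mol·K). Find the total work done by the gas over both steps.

T₁ = P₁V₁/(nR) = 366×43.2/(2.54×8.314) = 749 K.
Step 1 — Adiabatic: TV^(γ−1) = const ⇒ T₂ = 749×(0.301)^0.400 = 463 K; PV^γ = const ⇒ P₂ = 68.2 kPa.
ΔU = nCvΔT = 2.54×20.8×(463−749) = -15100 J.
Q = 0 for an adiabatic process, so W = −ΔU = 15100 J.
State after step 1: P = 68.2 kPa, V = 143 L, T = 463 K.
Step 2 — Isobaric: P stays 68.2 kPa; V/T = const ⇒ T₂ = 354 K, V₂ = 110 L.
W = PΔV = 68.2×(110−143) kPa·L = -2310 J.
ΔU = nCvΔT = 2.54×20.8×(354−463) = -5770 J.
Q = ΔU + W = nCpΔT = -8080 J.
Net over both steps: W = 12800 J, Q = -8080 J, ΔU = -20800 J.

12800 J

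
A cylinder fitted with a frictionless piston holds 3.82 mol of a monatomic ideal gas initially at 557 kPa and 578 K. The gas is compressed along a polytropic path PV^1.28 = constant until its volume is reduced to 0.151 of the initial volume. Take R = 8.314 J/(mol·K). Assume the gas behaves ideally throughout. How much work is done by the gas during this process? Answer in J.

-45700 J

V₁ = nRT₁/P₁ = 3.82×8.314×578/557 = 33.0 L.
Polytropic n=1.28: T₂ = T₁(V₁/V₂)^(n−1) = 578×(6.62)^0.28 = 981 K; P₂ = P₁(V₁/V₂)^n = 6260 kPa.
W = (P₁V₁−P₂V₂)/(n−1) = (557×33.0−6260×4.98)/0.28 = -45700 J.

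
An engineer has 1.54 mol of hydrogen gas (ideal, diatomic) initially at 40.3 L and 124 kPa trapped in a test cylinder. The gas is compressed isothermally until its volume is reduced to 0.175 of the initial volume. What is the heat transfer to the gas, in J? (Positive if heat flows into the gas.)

-8710 J

T₁ = P₁V₁/(nR) = 124×40.3/(1.54×8.314) = 390 K.
Isothermal: T stays 390 K; PV = const ⇒ V₂ = 7.05 L, P₂ = 709 kPa.
ΔU = 0 (ideal gas, T constant).
W = nRT ln(V₂/V₁) = 1.54×8.314×390×ln(0.175) = -8710 J.
Q = ΔU + W = -8710 J.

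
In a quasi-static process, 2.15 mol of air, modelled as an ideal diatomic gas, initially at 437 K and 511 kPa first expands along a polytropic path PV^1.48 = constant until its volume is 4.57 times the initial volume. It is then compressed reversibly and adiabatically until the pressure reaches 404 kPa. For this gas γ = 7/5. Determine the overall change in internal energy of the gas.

V₁ = nRT₁/P₁ = 2.15×8.314×437/511 = 15.3 L.
Step 1 — Polytropic n=1.48: T₂ = T₁(V₁/V₂)^(n−1) = 437×(0.219)^0.48 = 211 K; P₂ = P₁(V₁/V₂)^n = 53.9 kPa.
W = (P₁V₁−P₂V₂)/(n−1) = (511×15.3−53.9×69.9)/0.48 = 8430 J.
ΔU = nCvΔT = 2.15×20.8×(211−437) = -10100 J.
Q = ΔU + W = -1690 J.
State after step 1: P = 53.9 kPa, V = 69.9 L, T = 211 K.
Step 2 — Adiabatic: T₂/T₁ = (P₂/P₁)^((γ−1)/γ) ⇒ T₂ = 211×(7.49)^0.286 = 375 K; V₂ = 16.6 L.
ΔU = nCvΔT = 2.15×20.8×(375−211) = 7330 J.
Q = 0 for an adiabatic process, so W = −ΔU = -7330 J.
Net over both steps: W = 1100 J, Q = -1690 J, ΔU = -2790 J.

-2790 J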